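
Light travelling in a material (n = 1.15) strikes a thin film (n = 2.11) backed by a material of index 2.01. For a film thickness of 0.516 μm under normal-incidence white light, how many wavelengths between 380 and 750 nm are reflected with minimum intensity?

3

At the upper boundary (n = 1.15 to n = 2.11) the reflected ray undergoes a half-wave phase shift.
Ray reflecting at the bottom interface goes from n = 2.11 toward n = 2.01: no phase shift.
The two reflections differ by half a wavelength.
For weak reflection here: 2 n t = m λ.
λ = 2 n t / m = 2178 / m nm.
m=2: 1089 nm (IR); m=3: 726 nm (visible); m=4: 544 nm (visible); m=5: 436 nm (visible); m=6: 363 nm (UV).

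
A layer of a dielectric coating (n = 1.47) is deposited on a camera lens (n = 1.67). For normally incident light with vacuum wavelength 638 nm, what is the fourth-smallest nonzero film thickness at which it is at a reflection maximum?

Top surface (1.0 → 1.47): reflection off a higher-index medium gives a half-wave phase shift.
Ray reflecting at the bottom interface goes from n = 1.47 toward n = 1.67: a half-wave phase shift.
The two reflections carry the same phase change, so no net offset.
With no net inversion, constructive interference in reflection requires 2 n t = m λ.
The fourth-smallest nonzero thickness corresponds to m = 4: t = m λ / (2 n) = 4.00 × 638 / (2 × 1.47) = 868 nm.

868 nm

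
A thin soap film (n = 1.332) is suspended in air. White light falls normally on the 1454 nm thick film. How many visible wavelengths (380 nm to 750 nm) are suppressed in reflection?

Top surface (1.0 → 1.332): reflection off a higher-index medium gives a half-wave phase shift.
Bottom surface (1.332 → 1.0): reflection off a lower-index medium gives no phase shift.
The two reflections differ by half a wavelength.
For weak reflection here: 2 n t = m λ.
λ = 2 n t / m = 3873 / m nm.
m=5: 775 nm (IR); m=6: 646 nm (visible); m=7: 553 nm (visible); m=8: 484 nm (visible); m=9: 430 nm (visible); m=10: 387 nm (visible); m=11: 352 nm (UV).

5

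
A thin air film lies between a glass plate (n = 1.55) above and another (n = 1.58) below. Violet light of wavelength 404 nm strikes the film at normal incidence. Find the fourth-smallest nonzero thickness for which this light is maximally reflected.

707 nm

Ray reflecting at the top interface goes from n = 1.55 toward n = 1.0: no phase shift.
Ray reflecting at the bottom interface goes from n = 1.0 toward n = 1.58: a half-wave phase shift.
Exactly one π shift → a net half-wave offset.
With one net inversion, constructive interference in reflection requires 2 n t = (m + ½) λ.
The fourth-smallest nonzero thickness corresponds to m = 3: t = (m + ½) λ / (2 n) = 3.50 × 404 / (2 × 1.0) = 707 nm.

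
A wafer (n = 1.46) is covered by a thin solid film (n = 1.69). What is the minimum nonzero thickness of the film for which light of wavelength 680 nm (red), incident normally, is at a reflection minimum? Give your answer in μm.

Ray reflecting at the top interface goes from n = 1.0 toward n = 1.69: a half-wave phase shift.
At the lower boundary (n = 1.69 to n = 1.46) the reflected ray undergoes no phase shift.
Net: one phase inversion between the two reflected rays.
So the condition for destructive reflection is 2 n t = m λ.
Minimum nonzero at m = 1: t = λ / (2 n) = 680 / (2 × 1.69) = 201 nm.

0.201 μm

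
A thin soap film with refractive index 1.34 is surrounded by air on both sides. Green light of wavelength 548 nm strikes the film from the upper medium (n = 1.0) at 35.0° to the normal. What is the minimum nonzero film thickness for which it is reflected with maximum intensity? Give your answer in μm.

At the upper boundary (n = 1.0 to n = 1.34) the reflected ray undergoes a half-wave phase shift.
At the lower boundary (n = 1.34 to n = 1.0) the reflected ray undergoes no phase shift.
The two reflections differ by half a wavelength.
For maximum reflection here: 2 n t cos θ_r = (m + ½) λ.
Snell's law: 1.0 sin 35.0° = 1.34 sin θ_r → sin θ_r = 0.428, cos θ_r = 0.904.
Minimum at m = 0: t = λ / (4 n cos θ_r) = 548 / (4 × 1.34 × 0.904) = 113 nm.

0.113 μm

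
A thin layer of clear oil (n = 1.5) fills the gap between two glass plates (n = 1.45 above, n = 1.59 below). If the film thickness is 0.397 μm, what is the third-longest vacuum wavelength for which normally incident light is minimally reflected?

476 nm

Ray reflecting at the top interface goes from n = 1.45 toward n = 1.5: a half-wave phase shift.
At the lower boundary (n = 1.5 to n = 1.59) the reflected ray undergoes a half-wave phase shift.
Zero or two π shifts → no net half-wave offset.
With no net inversion, destructive interference in reflection requires 2 n t = (m + ½) λ.
λ = 2 n t / (m + ½). The third-longest wavelength is m = 2: λ = 2 × 1.5 × 397 / 2.50 = 476 nm.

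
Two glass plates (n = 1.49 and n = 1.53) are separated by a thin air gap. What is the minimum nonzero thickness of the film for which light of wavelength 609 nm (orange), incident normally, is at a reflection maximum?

152 nm

Top surface (1.49 → 1.0): reflection off a lower-index medium gives no phase shift.
Ray reflecting at the bottom interface goes from n = 1.0 toward n = 1.53: a half-wave phase shift.
The two reflections differ by half a wavelength.
So the condition for constructive reflection is 2 n t = (m + ½) λ.
Minimum at m = 0: t = λ / (4 n) = 609 / (4 × 1.0) = 152 nm.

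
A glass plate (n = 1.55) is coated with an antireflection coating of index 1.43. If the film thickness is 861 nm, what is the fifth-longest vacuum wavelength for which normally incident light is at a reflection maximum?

At the upper boundary (n = 1.0 to n = 1.43) the reflected ray undergoes a half-wave phase shift.
At the lower boundary (n = 1.43 to n = 1.55) the reflected ray undergoes a half-wave phase shift.
Zero or two π shifts → no net half-wave offset.
With no net inversion, constructive interference in reflection requires 2 n t = m λ.
λ = 2 n t / m. The fifth-longest wavelength is m = 5: λ = 2 × 1.43 × 861 / 5.00 = 492 nm.

492 nm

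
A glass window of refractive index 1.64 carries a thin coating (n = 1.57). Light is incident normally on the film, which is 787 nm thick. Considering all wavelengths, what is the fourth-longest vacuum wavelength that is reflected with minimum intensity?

706 nm

At the upper boundary (n = 1.0 to n = 1.57) the reflected ray undergoes a half-wave phase shift.
Ray reflecting at the bottom interface goes from n = 1.57 toward n = 1.64: a half-wave phase shift.
The two reflections carry the same phase change, so no net offset.
For weak reflection here: 2 n t = (m + ½) λ.
λ = 2 n t / (m + ½). The fourth-longest wavelength is m = 3: λ = 2 × 1.57 × 787 / 3.50 = 706 nm.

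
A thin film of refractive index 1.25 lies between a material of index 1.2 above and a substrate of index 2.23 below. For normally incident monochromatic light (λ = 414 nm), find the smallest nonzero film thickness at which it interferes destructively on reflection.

Top surface (1.2 → 1.25): reflection off a higher-index medium gives a half-wave phase shift.
Ray reflecting at the bottom interface goes from n = 1.25 toward n = 2.23: a half-wave phase shift.
Net: no relative phase inversion (both shifts match).
For weak reflection here: 2 n t = (m + ½) λ.
Minimum at m = 0: t = λ / (4 n) = 414 / (4 × 1.25) = 82.8 nm.

82.8 nm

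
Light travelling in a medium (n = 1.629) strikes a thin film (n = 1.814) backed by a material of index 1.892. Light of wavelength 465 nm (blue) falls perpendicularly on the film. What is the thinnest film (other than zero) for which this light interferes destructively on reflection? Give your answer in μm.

0.0641 μm

Top surface (1.629 → 1.814): reflection off a higher-index medium gives a half-wave phase shift.
At the lower boundary (n = 1.814 to n = 1.892) the reflected ray undergoes a half-wave phase shift.
The two reflections carry the same phase change, so no net offset.
So the condition for destructive reflection is 2 n t = (m + ½) λ.
Minimum at m = 0: t = λ / (4 n) = 465 / (4 × 1.814) = 64.1 nm.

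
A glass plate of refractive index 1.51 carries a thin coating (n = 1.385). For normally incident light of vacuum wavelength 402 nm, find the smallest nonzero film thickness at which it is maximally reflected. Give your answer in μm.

Ray reflecting at the top interface goes from n = 1.0 toward n = 1.385: a half-wave phase shift.
At the lower boundary (n = 1.385 to n = 1.51) the reflected ray undergoes a half-wave phase shift.
Zero or two π shifts → no net half-wave offset.
So the condition for constructive reflection is 2 n t = m λ.
Minimum nonzero at m = 1: t = λ / (2 n) = 402 / (2 × 1.385) = 145 nm.

0.145 μm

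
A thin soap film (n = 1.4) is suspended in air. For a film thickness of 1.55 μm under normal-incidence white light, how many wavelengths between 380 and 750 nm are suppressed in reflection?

Ray reflecting at the top interface goes from n = 1.0 toward n = 1.4: a half-wave phase shift.
Bottom surface (1.4 → 1.0): reflection off a lower-index medium gives no phase shift.
Exactly one π shift → a net half-wave offset.
So the condition for destructive reflection is 2 n t = m λ.
λ = 2 n t / m = 4340 / m nm.
m=5: 868 nm (IR); m=6: 723 nm (visible); m=7: 620 nm (visible); m=8: 543 nm (visible); m=9: 482 nm (visible); m=10: 434 nm (visible); m=11: 395 nm (visible); m=12: 362 nm (UV).

6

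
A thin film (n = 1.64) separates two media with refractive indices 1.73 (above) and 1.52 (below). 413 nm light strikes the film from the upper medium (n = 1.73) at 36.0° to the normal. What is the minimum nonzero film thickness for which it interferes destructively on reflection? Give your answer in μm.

0.0802 μm

At the upper boundary (n = 1.73 to n = 1.64) the reflected ray undergoes no phase shift.
Bottom surface (1.64 → 1.52): reflection off a lower-index medium gives no phase shift.
The two reflections carry the same phase change, so no net offset.
For weak reflection here: 2 n t cos θ_r = (m + ½) λ.
Snell's law: 1.73 sin 36.0° = 1.64 sin θ_r → sin θ_r = 0.620, cos θ_r = 0.785.
Minimum at m = 0: t = λ / (4 n cos θ_r) = 413 / (4 × 1.64 × 0.785) = 80.2 nm.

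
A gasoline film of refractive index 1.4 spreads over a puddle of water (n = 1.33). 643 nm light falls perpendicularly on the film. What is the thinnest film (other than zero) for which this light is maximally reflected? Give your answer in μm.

0.115 μm

Top surface (1.0 → 1.4): reflection off a higher-index medium gives a half-wave phase shift.
Bottom surface (1.4 → 1.33): reflection off a lower-index medium gives no phase shift.
The two reflections differ by half a wavelength.
With one net inversion, constructive interference in reflection requires 2 n t = (m + ½) λ.
Minimum at m = 0: t = λ / (4 n) = 643 / (4 × 1.4) = 115 nm.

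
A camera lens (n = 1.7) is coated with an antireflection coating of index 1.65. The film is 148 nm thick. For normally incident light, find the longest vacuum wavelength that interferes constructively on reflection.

At the upper boundary (n = 1.0 to n = 1.65) the reflected ray undergoes a half-wave phase shift.
Ray reflecting at the bottom interface goes from n = 1.65 toward n = 1.7: a half-wave phase shift.
Net: no relative phase inversion (both shifts match).
With no net inversion, constructive interference in reflection requires 2 n t = m λ.
λ = 2 n t / m. The longest wavelength is m = 1: λ = 2 × 1.65 × 148 / 1.00 = 488 nm.

488 nm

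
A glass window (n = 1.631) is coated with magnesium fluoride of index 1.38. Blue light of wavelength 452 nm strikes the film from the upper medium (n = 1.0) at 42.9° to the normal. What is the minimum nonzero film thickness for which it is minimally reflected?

At the upper boundary (n = 1.0 to n = 1.38) the reflected ray undergoes a half-wave phase shift.
At the lower boundary (n = 1.38 to n = 1.631) the reflected ray undergoes a half-wave phase shift.
Net: no relative phase inversion (both shifts match).
So the condition for destructive reflection is 2 n t cos θ_r = (m + ½) λ.
Snell's law: 1.0 sin 42.9° = 1.38 sin θ_r → sin θ_r = 0.493, cos θ_r = 0.870.
Minimum at m = 0: t = λ / (4 n cos θ_r) = 452 / (4 × 1.38 × 0.870) = 94.1 nm.

94.1 nm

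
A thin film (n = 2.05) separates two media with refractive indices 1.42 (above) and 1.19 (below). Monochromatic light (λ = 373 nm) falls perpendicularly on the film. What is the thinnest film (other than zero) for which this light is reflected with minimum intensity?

Top surface (1.42 → 2.05): reflection off a higher-index medium gives a half-wave phase shift.
Ray reflecting at the bottom interface goes from n = 2.05 toward n = 1.19: no phase shift.
The two reflections differ by half a wavelength.
So the condition for destructive reflection is 2 n t = m λ.
Minimum nonzero at m = 1: t = λ / (2 n) = 373 / (2 × 2.05) = 91.0 nm.

91.0 nm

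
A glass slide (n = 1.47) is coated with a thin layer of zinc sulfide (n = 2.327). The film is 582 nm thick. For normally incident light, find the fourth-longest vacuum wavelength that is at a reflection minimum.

At the upper boundary (n = 1.0 to n = 2.327) the reflected ray undergoes a half-wave phase shift.
Bottom surface (2.327 → 1.47): reflection off a lower-index medium gives no phase shift.
Exactly one π shift → a net half-wave offset.
So the condition for destructive reflection is 2 n t = m λ.
λ = 2 n t / m. The fourth-longest wavelength is m = 4: λ = 2 × 2.327 × 582 / 4.00 = 677 nm.

677 nm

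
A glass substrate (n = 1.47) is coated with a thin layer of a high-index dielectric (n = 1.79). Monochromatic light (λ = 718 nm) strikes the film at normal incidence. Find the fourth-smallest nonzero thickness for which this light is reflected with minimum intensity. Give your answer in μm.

At the upper boundary (n = 1.0 to n = 1.79) the reflected ray undergoes a half-wave phase shift.
Bottom surface (1.79 → 1.47): reflection off a lower-index medium gives no phase shift.
Net: one phase inversion between the two reflected rays.
For dark reflection here: 2 n t = m λ.
The fourth-smallest nonzero thickness corresponds to m = 4: t = m λ / (2 n) = 4.00 × 718 / (2 × 1.79) = 802 nm.

0.802 μm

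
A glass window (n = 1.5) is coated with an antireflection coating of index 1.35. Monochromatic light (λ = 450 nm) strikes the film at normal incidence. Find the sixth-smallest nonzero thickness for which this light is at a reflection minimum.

Ray reflecting at the top interface goes from n = 1.0 toward n = 1.35: a half-wave phase shift.
Ray reflecting at the bottom interface goes from n = 1.35 toward n = 1.5: a half-wave phase shift.
Zero or two π shifts → no net half-wave offset.
So the condition for destructive reflection is 2 n t = (m + ½) λ.
The sixth-smallest nonzero thickness corresponds to m = 5: t = (m + ½) λ / (2 n) = 5.50 × 450 / (2 × 1.35) = 917 nm.

917 nm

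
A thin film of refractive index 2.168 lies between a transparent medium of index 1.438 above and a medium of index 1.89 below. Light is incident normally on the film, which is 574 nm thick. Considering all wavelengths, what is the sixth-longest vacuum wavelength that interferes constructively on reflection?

Ray reflecting at the top interface goes from n = 1.438 toward n = 2.168: a half-wave phase shift.
Ray reflecting at the bottom interface goes from n = 2.168 toward n = 1.89: no phase shift.
Exactly one π shift → a net half-wave offset.
So the condition for constructive reflection is 2 n t = (m + ½) λ.
λ = 2 n t / (m + ½). The sixth-longest wavelength is m = 5: λ = 2 × 2.168 × 574 / 5.50 = 453 nm.

453 nm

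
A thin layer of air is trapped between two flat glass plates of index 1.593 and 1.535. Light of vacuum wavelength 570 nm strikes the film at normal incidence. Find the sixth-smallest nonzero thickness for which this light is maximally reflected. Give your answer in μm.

1.57 μm

At the upper boundary (n = 1.593 to n = 1.0) the reflected ray undergoes no phase shift.
Ray reflecting at the bottom interface goes from n = 1.0 toward n = 1.535: a half-wave phase shift.
Net: one phase inversion between the two reflected rays.
So the condition for constructive reflection is 2 n t = (m + ½) λ.
The sixth-smallest nonzero thickness corresponds to m = 5: t = (m + ½) λ / (2 n) = 5.50 × 570 / (2 × 1.0) = 1568 nm.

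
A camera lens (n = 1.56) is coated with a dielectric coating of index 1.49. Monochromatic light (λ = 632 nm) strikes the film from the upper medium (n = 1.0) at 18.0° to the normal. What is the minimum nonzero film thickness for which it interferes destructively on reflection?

108 nm

At the upper boundary (n = 1.0 to n = 1.49) the reflected ray undergoes a half-wave phase shift.
Bottom surface (1.49 → 1.56): reflection off a higher-index medium gives a half-wave phase shift.
Zero or two π shifts → no net half-wave offset.
For minimum reflection here: 2 n t cos θ_r = (m + ½) λ.
Snell's law: 1.0 sin 18.0° = 1.49 sin θ_r → sin θ_r = 0.207, cos θ_r = 0.978.
Minimum at m = 0: t = λ / (4 n cos θ_r) = 632 / (4 × 1.49 × 0.978) = 108 nm.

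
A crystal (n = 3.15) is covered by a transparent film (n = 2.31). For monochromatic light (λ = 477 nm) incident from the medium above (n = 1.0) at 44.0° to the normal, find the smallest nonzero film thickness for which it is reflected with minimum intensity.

54.1 nm

Top surface (1.0 → 2.31): reflection off a higher-index medium gives a half-wave phase shift.
Bottom surface (2.31 → 3.15): reflection off a higher-index medium gives a half-wave phase shift.
Net: no relative phase inversion (both shifts match).
With no net inversion, destructive interference in reflection requires 2 n t cos θ_r = (m + ½) λ.
Snell's law: 1.0 sin 44.0° = 2.31 sin θ_r → sin θ_r = 0.301, cos θ_r = 0.954.
Minimum at m = 0: t = λ / (4 n cos θ_r) = 477 / (4 × 2.31 × 0.954) = 54.1 nm.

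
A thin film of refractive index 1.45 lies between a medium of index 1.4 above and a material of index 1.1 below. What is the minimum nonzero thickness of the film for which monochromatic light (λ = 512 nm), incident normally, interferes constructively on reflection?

At the upper boundary (n = 1.4 to n = 1.45) the reflected ray undergoes a half-wave phase shift.
At the lower boundary (n = 1.45 to n = 1.1) the reflected ray undergoes no phase shift.
Exactly one π shift → a net half-wave offset.
For strong reflection here: 2 n t = (m + ½) λ.
Minimum at m = 0: t = λ / (4 n) = 512 / (4 × 1.45) = 88.3 nm.

88.3 nm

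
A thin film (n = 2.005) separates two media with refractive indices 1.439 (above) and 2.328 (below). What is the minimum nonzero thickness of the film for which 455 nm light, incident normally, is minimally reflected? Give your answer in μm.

0.0567 μm

At the upper boundary (n = 1.439 to n = 2.005) the reflected ray undergoes a half-wave phase shift.
Ray reflecting at the bottom interface goes from n = 2.005 toward n = 2.328: a half-wave phase shift.
Zero or two π shifts → no net half-wave offset.
For dark reflection here: 2 n t = (m + ½) λ.
Minimum at m = 0: t = λ / (4 n) = 455 / (4 × 2.005) = 56.7 nm.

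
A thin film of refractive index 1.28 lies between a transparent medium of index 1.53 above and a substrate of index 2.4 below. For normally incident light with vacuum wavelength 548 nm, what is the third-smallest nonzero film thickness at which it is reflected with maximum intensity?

Top surface (1.53 → 1.28): reflection off a lower-index medium gives no phase shift.
Ray reflecting at the bottom interface goes from n = 1.28 toward n = 2.4: a half-wave phase shift.
Net: one phase inversion between the two reflected rays.
For maximum reflection here: 2 n t = (m + ½) λ.
The third-smallest nonzero thickness corresponds to m = 2: t = (m + ½) λ / (2 n) = 2.50 × 548 / (2 × 1.28) = 535 nm.

535 nm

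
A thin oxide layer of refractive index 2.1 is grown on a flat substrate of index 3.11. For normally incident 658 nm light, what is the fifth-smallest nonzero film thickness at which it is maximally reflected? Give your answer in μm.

Ray reflecting at the top interface goes from n = 1.0 toward n = 2.1: a half-wave phase shift.
Bottom surface (2.1 → 3.11): reflection off a higher-index medium gives a half-wave phase shift.
Net: no relative phase inversion (both shifts match).
So the condition for constructive reflection is 2 n t = m λ.
The fifth-smallest nonzero thickness corresponds to m = 5: t = m λ / (2 n) = 5.00 × 658 / (2 × 2.1) = 783 nm.

0.783 μm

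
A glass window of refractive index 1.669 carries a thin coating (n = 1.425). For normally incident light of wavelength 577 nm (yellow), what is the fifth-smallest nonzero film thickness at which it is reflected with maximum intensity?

Ray reflecting at the top interface goes from n = 1.0 toward n = 1.425: a half-wave phase shift.
Ray reflecting at the bottom interface goes from n = 1.425 toward n = 1.669: a half-wave phase shift.
The two reflections carry the same phase change, so no net offset.
For maximum reflection here: 2 n t = m λ.
The fifth-smallest nonzero thickness corresponds to m = 5: t = m λ / (2 n) = 5.00 × 577 / (2 × 1.425) = 1012 nm.

1012 nm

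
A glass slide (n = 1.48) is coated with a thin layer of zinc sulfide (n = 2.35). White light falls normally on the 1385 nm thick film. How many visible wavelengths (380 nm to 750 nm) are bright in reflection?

8

Ray reflecting at the top interface goes from n = 1.0 toward n = 2.35: a half-wave phase shift.
At the lower boundary (n = 2.35 to n = 1.48) the reflected ray undergoes no phase shift.
The two reflections differ by half a wavelength.
For bright reflection here: 2 n t = (m + ½) λ.
λ = 2 n t / (m + ½) = 6510 / (m + ½) nm.
m=8: 766 nm (IR); m=9: 685 nm (visible); m=10: 620 nm (visible); m=11: 566 nm (visible); m=12: 521 nm (visible); m=13: 482 nm (visible); m=14: 449 nm (visible); m=15: 420 nm (visible); m=16: 395 nm (visible); m=17: 372 nm (UV).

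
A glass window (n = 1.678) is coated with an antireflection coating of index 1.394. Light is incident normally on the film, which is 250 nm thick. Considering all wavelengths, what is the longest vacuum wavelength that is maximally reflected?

697 nm

Ray reflecting at the top interface goes from n = 1.0 toward n = 1.394: a half-wave phase shift.
Ray reflecting at the bottom interface goes from n = 1.394 toward n = 1.678: a half-wave phase shift.
Zero or two π shifts → no net half-wave offset.
For maximum reflection here: 2 n t = m λ.
λ = 2 n t / m. The longest wavelength is m = 1: λ = 2 × 1.394 × 250 / 1.00 = 697 nm.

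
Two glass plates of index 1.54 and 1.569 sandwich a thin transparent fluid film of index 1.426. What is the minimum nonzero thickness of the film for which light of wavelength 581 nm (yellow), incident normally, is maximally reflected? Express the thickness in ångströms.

Ray reflecting at the top interface goes from n = 1.54 toward n = 1.426: no phase shift.
Ray reflecting at the bottom interface goes from n = 1.426 toward n = 1.569: a half-wave phase shift.
Exactly one π shift → a net half-wave offset.
For strong reflection here: 2 n t = (m + ½) λ.
Minimum at m = 0: t = λ / (4 n) = 581 / (4 × 1.426) = 102 nm.

1019 Å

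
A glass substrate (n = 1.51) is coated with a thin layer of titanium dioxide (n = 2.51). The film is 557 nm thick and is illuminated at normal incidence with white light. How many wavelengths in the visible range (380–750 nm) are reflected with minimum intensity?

4

Ray reflecting at the top interface goes from n = 1.0 toward n = 2.51: a half-wave phase shift.
At the lower boundary (n = 2.51 to n = 1.51) the reflected ray undergoes no phase shift.
Exactly one π shift → a net half-wave offset.
With one net inversion, destructive interference in reflection requires 2 n t = m λ.
λ = 2 n t / m = 2796 / m nm.
m=3: 932 nm (IR); m=4: 699 nm (visible); m=5: 559 nm (visible); m=6: 466 nm (visible); m=7: 399 nm (visible); m=8: 350 nm (UV).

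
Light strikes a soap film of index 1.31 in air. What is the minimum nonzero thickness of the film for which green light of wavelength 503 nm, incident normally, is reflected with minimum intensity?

Top surface (1.0 → 1.31): reflection off a higher-index medium gives a half-wave phase shift.
Bottom surface (1.31 → 1.0): reflection off a lower-index medium gives no phase shift.
The two reflections differ by half a wavelength.
So the condition for destructive reflection is 2 n t = m λ.
Minimum nonzero at m = 1: t = λ / (2 n) = 503 / (2 × 1.31) = 192 nm.

192 nm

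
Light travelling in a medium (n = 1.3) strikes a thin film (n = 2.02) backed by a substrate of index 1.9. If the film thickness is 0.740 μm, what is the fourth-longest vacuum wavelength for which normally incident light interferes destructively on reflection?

Top surface (1.3 → 2.02): reflection off a higher-index medium gives a half-wave phase shift.
At the lower boundary (n = 2.02 to n = 1.9) the reflected ray undergoes no phase shift.
Net: one phase inversion between the two reflected rays.
With one net inversion, destructive interference in reflection requires 2 n t = m λ.
λ = 2 n t / m. The fourth-longest wavelength is m = 4: λ = 2 × 2.02 × 740 / 4.00 = 747 nm.

747 nm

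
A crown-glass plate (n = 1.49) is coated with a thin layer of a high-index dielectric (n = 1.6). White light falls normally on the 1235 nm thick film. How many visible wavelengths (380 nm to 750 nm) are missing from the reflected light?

5

At the upper boundary (n = 1.0 to n = 1.6) the reflected ray undergoes a half-wave phase shift.
At the lower boundary (n = 1.6 to n = 1.49) the reflected ray undergoes no phase shift.
Exactly one π shift → a net half-wave offset.
So the condition for destructive reflection is 2 n t = m λ.
λ = 2 n t / m = 3952 / m nm.
m=5: 790 nm (IR); m=6: 659 nm (visible); m=7: 565 nm (visible); m=8: 494 nm (visible); m=9: 439 nm (visible); m=10: 395 nm (visible); m=11: 359 nm (UV).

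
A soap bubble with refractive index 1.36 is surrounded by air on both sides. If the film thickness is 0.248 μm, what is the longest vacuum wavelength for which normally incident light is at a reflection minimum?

675 nm

At the upper boundary (n = 1.0 to n = 1.36) the reflected ray undergoes a half-wave phase shift.
Bottom surface (1.36 → 1.0): reflection off a lower-index medium gives no phase shift.
The two reflections differ by half a wavelength.
With one net inversion, destructive interference in reflection requires 2 n t = m λ.
λ = 2 n t / m. The longest wavelength is m = 1: λ = 2 × 1.36 × 248 / 1.00 = 675 nm.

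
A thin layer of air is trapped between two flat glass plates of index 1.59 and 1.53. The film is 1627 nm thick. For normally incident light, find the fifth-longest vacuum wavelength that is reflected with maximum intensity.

723 nm

At the upper boundary (n = 1.59 to n = 1.0) the reflected ray undergoes no phase shift.
Bottom surface (1.0 → 1.53): reflection off a higher-index medium gives a half-wave phase shift.
The two reflections differ by half a wavelength.
So the condition for constructive reflection is 2 n t = (m + ½) λ.
λ = 2 n t / (m + ½). The fifth-longest wavelength is m = 4: λ = 2 × 1.0 × 1627 / 4.50 = 723 nm.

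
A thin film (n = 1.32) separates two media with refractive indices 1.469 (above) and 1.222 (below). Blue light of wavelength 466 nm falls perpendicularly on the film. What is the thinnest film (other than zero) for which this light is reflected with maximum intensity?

Top surface (1.469 → 1.32): reflection off a lower-index medium gives no phase shift.
Bottom surface (1.32 → 1.222): reflection off a lower-index medium gives no phase shift.
Zero or two π shifts → no net half-wave offset.
So the condition for constructive reflection is 2 n t = m λ.
Minimum nonzero at m = 1: t = λ / (2 n) = 466 / (2 × 1.32) = 177 nm.

177 nm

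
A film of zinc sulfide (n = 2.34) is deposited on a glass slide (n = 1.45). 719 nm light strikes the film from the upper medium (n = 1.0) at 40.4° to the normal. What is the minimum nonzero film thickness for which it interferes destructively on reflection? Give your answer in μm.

Ray reflecting at the top interface goes from n = 1.0 toward n = 2.34: a half-wave phase shift.
Bottom surface (2.34 → 1.45): reflection off a lower-index medium gives no phase shift.
Exactly one π shift → a net half-wave offset.
So the condition for destructive reflection is 2 n t cos θ_r = m λ.
Snell's law: 1.0 sin 40.4° = 2.34 sin θ_r → sin θ_r = 0.277, cos θ_r = 0.961.
Minimum nonzero at m = 1: t = λ / (2 n cos θ_r) = 719 / (2 × 2.34 × 0.961) = 160 nm.

0.160 μm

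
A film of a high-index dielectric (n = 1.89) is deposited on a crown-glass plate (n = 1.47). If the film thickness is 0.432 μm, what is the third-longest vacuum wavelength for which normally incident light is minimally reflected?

At the upper boundary (n = 1.0 to n = 1.89) the reflected ray undergoes a half-wave phase shift.
Bottom surface (1.89 → 1.47): reflection off a lower-index medium gives no phase shift.
Net: one phase inversion between the two reflected rays.
With one net inversion, destructive interference in reflection requires 2 n t = m λ.
λ = 2 n t / m. The third-longest wavelength is m = 3: λ = 2 × 1.89 × 432 / 3.00 = 544 nm.

544 nm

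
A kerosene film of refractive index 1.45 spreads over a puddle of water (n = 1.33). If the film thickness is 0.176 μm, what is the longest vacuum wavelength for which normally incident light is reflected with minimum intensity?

At the upper boundary (n = 1.0 to n = 1.45) the reflected ray undergoes a half-wave phase shift.
Ray reflecting at the bottom interface goes from n = 1.45 toward n = 1.33: no phase shift.
The two reflections differ by half a wavelength.
For minimum reflection here: 2 n t = m λ.
λ = 2 n t / m. The longest wavelength is m = 1: λ = 2 × 1.45 × 176 / 1.00 = 510 nm.

510 nm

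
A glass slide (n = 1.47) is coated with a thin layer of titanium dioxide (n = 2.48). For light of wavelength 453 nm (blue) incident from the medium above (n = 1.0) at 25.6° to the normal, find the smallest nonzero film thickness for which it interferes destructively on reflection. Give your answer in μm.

Top surface (1.0 → 2.48): reflection off a higher-index medium gives a half-wave phase shift.
Bottom surface (2.48 → 1.47): reflection off a lower-index medium gives no phase shift.
Net: one phase inversion between the two reflected rays.
For weak reflection here: 2 n t cos θ_r = m λ.
Snell's law: 1.0 sin 25.6° = 2.48 sin θ_r → sin θ_r = 0.174, cos θ_r = 0.985.
Minimum nonzero at m = 1: t = λ / (2 n cos θ_r) = 453 / (2 × 2.48 × 0.985) = 92.7 nm.

0.0927 μm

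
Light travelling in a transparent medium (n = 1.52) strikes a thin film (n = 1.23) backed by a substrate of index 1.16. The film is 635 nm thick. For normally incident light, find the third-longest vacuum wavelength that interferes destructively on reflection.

At the upper boundary (n = 1.52 to n = 1.23) the reflected ray undergoes no phase shift.
Bottom surface (1.23 → 1.16): reflection off a lower-index medium gives no phase shift.
Net: no relative phase inversion (both shifts match).
With no net inversion, destructive interference in reflection requires 2 n t = (m + ½) λ.
λ = 2 n t / (m + ½). The third-longest wavelength is m = 2: λ = 2 × 1.23 × 635 / 2.50 = 625 nm.

625 nm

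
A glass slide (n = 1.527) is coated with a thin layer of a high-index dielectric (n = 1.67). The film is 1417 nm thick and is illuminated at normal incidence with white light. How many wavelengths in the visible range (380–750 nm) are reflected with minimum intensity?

Top surface (1.0 → 1.67): reflection off a higher-index medium gives a half-wave phase shift.
At the lower boundary (n = 1.67 to n = 1.527) the reflected ray undergoes no phase shift.
Net: one phase inversion between the two reflected rays.
With one net inversion, destructive interference in reflection requires 2 n t = m λ.
λ = 2 n t / m = 4733 / m nm.
m=6: 789 nm (IR); m=7: 676 nm (visible); m=8: 592 nm (visible); m=9: 526 nm (visible); m=10: 473 nm (visible); m=11: 430 nm (visible); m=12: 394 nm (visible); m=13: 364 nm (UV).

6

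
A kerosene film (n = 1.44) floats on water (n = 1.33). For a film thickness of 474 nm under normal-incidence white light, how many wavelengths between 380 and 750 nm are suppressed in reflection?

2

At the upper boundary (n = 1.0 to n = 1.44) the reflected ray undergoes a half-wave phase shift.
At the lower boundary (n = 1.44 to n = 1.33) the reflected ray undergoes no phase shift.
Exactly one π shift → a net half-wave offset.
With one net inversion, destructive interference in reflection requires 2 n t = m λ.
λ = 2 n t / m = 1365 / m nm.
m=1: 1365 nm (IR); m=2: 683 nm (visible); m=3: 455 nm (visible); m=4: 341 nm (UV).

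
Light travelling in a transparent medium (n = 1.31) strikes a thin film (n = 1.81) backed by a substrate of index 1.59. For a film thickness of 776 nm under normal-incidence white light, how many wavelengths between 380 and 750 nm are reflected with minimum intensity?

4

Ray reflecting at the top interface goes from n = 1.31 toward n = 1.81: a half-wave phase shift.
Ray reflecting at the bottom interface goes from n = 1.81 toward n = 1.59: no phase shift.
Net: one phase inversion between the two reflected rays.
With one net inversion, destructive interference in reflection requires 2 n t = m λ.
λ = 2 n t / m = 2809 / m nm.
m=3: 936 nm (IR); m=4: 702 nm (visible); m=5: 562 nm (visible); m=6: 468 nm (visible); m=7: 401 nm (visible); m=8: 351 nm (UV).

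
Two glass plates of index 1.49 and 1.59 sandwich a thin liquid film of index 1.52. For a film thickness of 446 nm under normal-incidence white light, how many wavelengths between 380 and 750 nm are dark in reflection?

Top surface (1.49 → 1.52): reflection off a higher-index medium gives a half-wave phase shift.
Ray reflecting at the bottom interface goes from n = 1.52 toward n = 1.59: a half-wave phase shift.
Net: no relative phase inversion (both shifts match).
With no net inversion, destructive interference in reflection requires 2 n t = (m + ½) λ.
λ = 2 n t / (m + ½) = 1356 / (m + ½) nm.
m=1: 904 nm (IR); m=2: 542 nm (visible); m=3: 387 nm (visible); m=4: 301 nm (UV).

2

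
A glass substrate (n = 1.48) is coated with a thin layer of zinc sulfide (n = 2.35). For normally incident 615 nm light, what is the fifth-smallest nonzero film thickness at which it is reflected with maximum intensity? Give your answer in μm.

0.589 μm

Ray reflecting at the top interface goes from n = 1.0 toward n = 2.35: a half-wave phase shift.
Bottom surface (2.35 → 1.48): reflection off a lower-index medium gives no phase shift.
Net: one phase inversion between the two reflected rays.
With one net inversion, constructive interference in reflection requires 2 n t = (m + ½) λ.
The fifth-smallest nonzero thickness corresponds to m = 4: t = (m + ½) λ / (2 n) = 4.50 × 615 / (2 × 2.35) = 589 nm.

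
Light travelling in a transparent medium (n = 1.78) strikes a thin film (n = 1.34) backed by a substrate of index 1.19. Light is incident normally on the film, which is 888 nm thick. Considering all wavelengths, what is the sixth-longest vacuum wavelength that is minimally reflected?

At the upper boundary (n = 1.78 to n = 1.34) the reflected ray undergoes no phase shift.
At the lower boundary (n = 1.34 to n = 1.19) the reflected ray undergoes no phase shift.
The two reflections carry the same phase change, so no net offset.
With no net inversion, destructive interference in reflection requires 2 n t = (m + ½) λ.
λ = 2 n t / (m + ½). The sixth-longest wavelength is m = 5: λ = 2 × 1.34 × 888 / 5.50 = 433 nm.

433 nm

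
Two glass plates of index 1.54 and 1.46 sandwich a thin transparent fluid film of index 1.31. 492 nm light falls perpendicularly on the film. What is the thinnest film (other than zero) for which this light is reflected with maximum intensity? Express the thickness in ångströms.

Top surface (1.54 → 1.31): reflection off a lower-index medium gives no phase shift.
Ray reflecting at the bottom interface goes from n = 1.31 toward n = 1.46: a half-wave phase shift.
Net: one phase inversion between the two reflected rays.
For maximum reflection here: 2 n t = (m + ½) λ.
Minimum at m = 0: t = λ / (4 n) = 492 / (4 × 1.31) = 93.9 nm.

939 Å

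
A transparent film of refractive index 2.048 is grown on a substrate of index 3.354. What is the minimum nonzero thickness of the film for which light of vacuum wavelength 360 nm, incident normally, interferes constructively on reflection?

87.9 nm

Top surface (1.0 → 2.048): reflection off a higher-index medium gives a half-wave phase shift.
Bottom surface (2.048 → 3.354): reflection off a higher-index medium gives a half-wave phase shift.
Zero or two π shifts → no net half-wave offset.
For maximum reflection here: 2 n t = m λ.
Minimum nonzero at m = 1: t = λ / (2 n) = 360 / (2 × 2.048) = 87.9 nm.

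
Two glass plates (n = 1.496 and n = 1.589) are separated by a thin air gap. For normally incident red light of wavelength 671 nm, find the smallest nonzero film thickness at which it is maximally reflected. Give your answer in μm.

Ray reflecting at the top interface goes from n = 1.496 toward n = 1.0: no phase shift.
Bottom surface (1.0 → 1.589): reflection off a higher-index medium gives a half-wave phase shift.
The two reflections differ by half a wavelength.
With one net inversion, constructive interference in reflection requires 2 n t = (m + ½) λ.
Minimum at m = 0: t = λ / (4 n) = 671 / (4 × 1.0) = 168 nm.

0.168 μm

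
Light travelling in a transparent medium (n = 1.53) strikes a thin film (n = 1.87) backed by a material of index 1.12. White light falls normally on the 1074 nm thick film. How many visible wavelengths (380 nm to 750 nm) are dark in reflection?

At the upper boundary (n = 1.53 to n = 1.87) the reflected ray undergoes a half-wave phase shift.
At the lower boundary (n = 1.87 to n = 1.12) the reflected ray undergoes no phase shift.
Net: one phase inversion between the two reflected rays.
For minimum reflection here: 2 n t = m λ.
λ = 2 n t / m = 4017 / m nm.
m=5: 803 nm (IR); m=6: 669 nm (visible); m=7: 574 nm (visible); m=8: 502 nm (visible); m=9: 446 nm (visible); m=10: 402 nm (visible); m=11: 365 nm (UV).

5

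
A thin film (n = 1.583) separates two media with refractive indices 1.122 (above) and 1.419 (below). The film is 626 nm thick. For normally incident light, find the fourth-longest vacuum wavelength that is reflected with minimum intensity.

495 nm

Ray reflecting at the top interface goes from n = 1.122 toward n = 1.583: a half-wave phase shift.
Bottom surface (1.583 → 1.419): reflection off a lower-index medium gives no phase shift.
The two reflections differ by half a wavelength.
So the condition for destructive reflection is 2 n t = m λ.
λ = 2 n t / m. The fourth-longest wavelength is m = 4: λ = 2 × 1.583 × 626 / 4.00 = 495 nm.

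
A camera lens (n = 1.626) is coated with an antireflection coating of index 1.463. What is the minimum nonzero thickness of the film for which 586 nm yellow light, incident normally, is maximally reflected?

200 nm

Ray reflecting at the top interface goes from n = 1.0 toward n = 1.463: a half-wave phase shift.
At the lower boundary (n = 1.463 to n = 1.626) the reflected ray undergoes a half-wave phase shift.
Net: no relative phase inversion (both shifts match).
So the condition for constructive reflection is 2 n t = m λ.
Minimum nonzero at m = 1: t = λ / (2 n) = 586 / (2 × 1.463) = 200 nm.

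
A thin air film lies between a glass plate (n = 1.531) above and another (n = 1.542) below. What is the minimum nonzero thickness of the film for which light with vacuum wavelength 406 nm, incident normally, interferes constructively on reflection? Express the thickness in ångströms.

Ray reflecting at the top interface goes from n = 1.531 toward n = 1.0: no phase shift.
At the lower boundary (n = 1.0 to n = 1.542) the reflected ray undergoes a half-wave phase shift.
Net: one phase inversion between the two reflected rays.
So the condition for constructive reflection is 2 n t = (m + ½) λ.
Minimum at m = 0: t = λ / (4 n) = 406 / (4 × 1.0) = 102 nm.

1015 Å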